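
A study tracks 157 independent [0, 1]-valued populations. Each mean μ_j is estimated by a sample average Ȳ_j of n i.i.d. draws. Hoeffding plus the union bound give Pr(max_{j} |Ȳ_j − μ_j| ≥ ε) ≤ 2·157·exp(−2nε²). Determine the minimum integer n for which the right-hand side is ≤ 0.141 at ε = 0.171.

132

Need 2·157·exp(−2nε²) ≤ 0.141, i.e. exp(−2nε²) ≤ 0.141/314.
So 2nε² ≥ ln(314/0.141) = 7.708388.
Hence n ≥ 7.708388/(2·0.171²) = 131.808.
The smallest integer n is 132.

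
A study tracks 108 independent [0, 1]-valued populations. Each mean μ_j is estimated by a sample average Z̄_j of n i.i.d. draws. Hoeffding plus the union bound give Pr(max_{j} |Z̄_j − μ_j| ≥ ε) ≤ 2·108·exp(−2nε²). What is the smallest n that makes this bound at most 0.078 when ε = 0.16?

Need 2·108·exp(−2nε²) ≤ 0.078, i.e. exp(−2nε²) ≤ 0.078/216.
So 2nε² ≥ ln(216/0.078) = 7.926325.
Hence n ≥ 7.926325/(2·0.16²) = 154.811.
The smallest integer n is 155.

155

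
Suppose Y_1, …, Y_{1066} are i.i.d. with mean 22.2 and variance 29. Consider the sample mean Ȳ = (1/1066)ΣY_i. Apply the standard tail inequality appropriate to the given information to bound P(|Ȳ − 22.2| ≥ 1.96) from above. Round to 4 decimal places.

With mean and variance of each term known, Chebyshev's inequality bounds the deviation of the sum (or sample mean).
Var(Ȳ) = Var(Y_i)/n = 29/1066 = 0.027205.
Chebyshev: P(|Ȳ − 22.2| ≥ 1.96) ≤ Var(Ȳ)/(1.96)² = 29/(1066·1.96²) = 0.0071.

0.0071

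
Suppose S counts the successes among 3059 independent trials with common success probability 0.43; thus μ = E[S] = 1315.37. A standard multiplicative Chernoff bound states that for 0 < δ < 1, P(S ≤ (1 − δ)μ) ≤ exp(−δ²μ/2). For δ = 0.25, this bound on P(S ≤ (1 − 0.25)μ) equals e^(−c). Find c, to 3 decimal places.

41.105

c = δ²μ/2 = 0.25²·1315.37/2 = 41.1053.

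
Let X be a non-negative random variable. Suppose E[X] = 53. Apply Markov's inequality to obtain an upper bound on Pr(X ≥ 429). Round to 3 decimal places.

0.124

Markov's inequality: for a non-negative random variable, Pr(X ≥ a) ≤ E[X]/a.
Here E[X] = 53 and a = 429, so the bound is 53/429 = 0.1235.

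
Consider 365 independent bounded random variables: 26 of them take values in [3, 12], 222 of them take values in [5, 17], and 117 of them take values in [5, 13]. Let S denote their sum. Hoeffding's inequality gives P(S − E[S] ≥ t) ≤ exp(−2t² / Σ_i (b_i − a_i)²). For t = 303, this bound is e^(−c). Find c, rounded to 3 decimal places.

4.418

Σ(b_i − a_i)² = 26·9² + 222·12² + 117·8² = 41562.
c = 2t² / 41562 = 2·303² / 41562 = 4.4179.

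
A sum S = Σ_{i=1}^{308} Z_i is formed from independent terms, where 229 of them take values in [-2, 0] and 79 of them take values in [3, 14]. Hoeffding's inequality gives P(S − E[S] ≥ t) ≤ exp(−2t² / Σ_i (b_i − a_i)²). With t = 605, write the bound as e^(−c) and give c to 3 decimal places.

69.885

Σ(b_i − a_i)² = 229·2² + 79·11² = 10475.
c = 2t² / 10475 = 2·605² / 10475 = 69.8854.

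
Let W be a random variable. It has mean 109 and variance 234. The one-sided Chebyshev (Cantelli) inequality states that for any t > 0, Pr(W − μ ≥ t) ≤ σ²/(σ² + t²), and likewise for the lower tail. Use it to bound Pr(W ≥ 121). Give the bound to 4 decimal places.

0.6190

Here σ² = 234 and t = 12, so σ² + t² = 378.
Cantelli's bound: 234/378 = 0.6190.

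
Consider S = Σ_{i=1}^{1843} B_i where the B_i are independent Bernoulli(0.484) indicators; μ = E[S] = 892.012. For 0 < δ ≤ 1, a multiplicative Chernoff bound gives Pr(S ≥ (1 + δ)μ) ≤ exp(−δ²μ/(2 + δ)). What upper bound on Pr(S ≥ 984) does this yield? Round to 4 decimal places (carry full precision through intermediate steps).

Write 984 = (1 + δ)μ, so δ = 984/892.012 − 1 = 0.1031242…
Then the exponent is δ²μ/(2 + δ) = (984 − μ)² / (μ·(2 + δ)) = 4.510521.
Bound = exp(−4.510521) = 0.01099.

0.0110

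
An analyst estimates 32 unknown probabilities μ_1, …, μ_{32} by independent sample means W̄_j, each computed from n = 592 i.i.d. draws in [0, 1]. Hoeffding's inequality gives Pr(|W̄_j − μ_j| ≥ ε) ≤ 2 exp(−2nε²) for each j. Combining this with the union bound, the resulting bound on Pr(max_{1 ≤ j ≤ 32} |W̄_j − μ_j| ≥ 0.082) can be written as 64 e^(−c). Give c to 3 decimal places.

7.961

Union bound over the 32 events: Pr(max_{1 ≤ j ≤ 32} |W̄_j − μ_j| ≥ 0.082) ≤ 32·2·exp(−2nε²) = 64 exp(−2·592·0.082²).
So c = 2·592·0.082² = 7.9612.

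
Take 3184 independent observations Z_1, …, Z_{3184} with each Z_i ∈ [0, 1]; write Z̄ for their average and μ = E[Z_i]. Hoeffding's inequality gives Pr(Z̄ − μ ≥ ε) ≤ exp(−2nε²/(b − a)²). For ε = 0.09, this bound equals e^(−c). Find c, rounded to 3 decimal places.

c = 2nε²/(b − a)² = 2·3184·0.09² / 1² = 51.5808.

51.581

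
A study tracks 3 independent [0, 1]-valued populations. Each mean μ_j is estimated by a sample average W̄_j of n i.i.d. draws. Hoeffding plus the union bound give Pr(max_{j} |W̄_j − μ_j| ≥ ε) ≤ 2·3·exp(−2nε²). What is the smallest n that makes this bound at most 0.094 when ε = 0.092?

246

Need 2·3·exp(−2nε²) ≤ 0.094, i.e. exp(−2nε²) ≤ 0.094/6.
So 2nε² ≥ ln(6/0.094) = 4.156220.
Hence n ≥ 4.156220/(2·0.092²) = 245.523.
The smallest integer n is 246.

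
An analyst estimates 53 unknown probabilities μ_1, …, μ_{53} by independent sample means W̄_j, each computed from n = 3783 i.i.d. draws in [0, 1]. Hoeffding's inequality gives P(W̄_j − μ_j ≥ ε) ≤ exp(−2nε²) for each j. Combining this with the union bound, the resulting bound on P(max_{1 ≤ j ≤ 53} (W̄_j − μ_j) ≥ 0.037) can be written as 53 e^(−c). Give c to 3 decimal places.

10.358

Union bound over the 53 events: P(max_{1 ≤ j ≤ 53} (W̄_j − μ_j) ≥ 0.037) ≤ 53·exp(−2nε²) = 53 exp(−2·3783·0.037²).
So c = 2·3783·0.037² = 10.3579.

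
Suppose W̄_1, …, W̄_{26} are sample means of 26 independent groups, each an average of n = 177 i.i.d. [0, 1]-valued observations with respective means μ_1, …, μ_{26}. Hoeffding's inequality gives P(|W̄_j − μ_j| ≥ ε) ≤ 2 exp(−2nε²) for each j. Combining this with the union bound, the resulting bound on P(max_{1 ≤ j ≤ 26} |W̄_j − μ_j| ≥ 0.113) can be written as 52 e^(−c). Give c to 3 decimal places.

Union bound over the 26 events: P(max_{1 ≤ j ≤ 26} |W̄_j − μ_j| ≥ 0.113) ≤ 26·2·exp(−2nε²) = 52 exp(−2·177·0.113²).
So c = 2·177·0.113² = 4.5202.

4.520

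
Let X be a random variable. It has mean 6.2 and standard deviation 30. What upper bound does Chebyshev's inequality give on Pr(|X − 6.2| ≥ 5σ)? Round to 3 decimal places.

Chebyshev: Pr(|X − μ| ≥ t) ≤ Var(X)/t².
Var(X) = σ² = 30² = 900.
t = 5·30 = 150.
Bound = 900 / 22500 = 0.0400.

0.040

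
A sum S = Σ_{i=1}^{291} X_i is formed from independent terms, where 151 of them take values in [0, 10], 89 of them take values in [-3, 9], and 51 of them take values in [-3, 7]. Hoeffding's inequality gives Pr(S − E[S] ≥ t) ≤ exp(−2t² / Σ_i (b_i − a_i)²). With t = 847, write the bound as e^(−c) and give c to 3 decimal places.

43.458

Σ(b_i − a_i)² = 151·10² + 89·12² + 51·10² = 33016.
c = 2t² / 33016 = 2·847² / 33016 = 43.4583.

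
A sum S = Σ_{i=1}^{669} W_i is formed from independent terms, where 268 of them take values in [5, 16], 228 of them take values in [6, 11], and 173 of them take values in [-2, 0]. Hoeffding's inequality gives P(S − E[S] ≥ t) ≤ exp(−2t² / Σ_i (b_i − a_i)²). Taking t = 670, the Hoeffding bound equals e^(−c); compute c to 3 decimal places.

23.127

Σ(b_i − a_i)² = 268·11² + 228·5² + 173·2² = 38820.
c = 2t² / 38820 = 2·670² / 38820 = 23.1273.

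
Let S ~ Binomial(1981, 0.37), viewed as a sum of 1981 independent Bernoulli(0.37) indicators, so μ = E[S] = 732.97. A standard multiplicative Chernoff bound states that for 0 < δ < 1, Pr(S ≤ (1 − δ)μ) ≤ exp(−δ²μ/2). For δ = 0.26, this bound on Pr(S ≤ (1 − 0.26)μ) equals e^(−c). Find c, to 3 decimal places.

c = δ²μ/2 = 0.26²·732.97/2 = 24.7744.

24.774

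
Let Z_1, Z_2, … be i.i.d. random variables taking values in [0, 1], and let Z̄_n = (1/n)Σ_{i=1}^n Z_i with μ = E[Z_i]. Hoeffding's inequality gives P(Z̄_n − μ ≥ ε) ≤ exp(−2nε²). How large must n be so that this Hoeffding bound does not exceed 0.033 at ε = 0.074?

Require exp(−2nε²) ≤ 0.033, i.e. 2nε² ≥ ln(1/0.033) = 3.411248.
So n ≥ 3.411248 / (2·0.074²) = 311.473.
The smallest integer n is 312.

312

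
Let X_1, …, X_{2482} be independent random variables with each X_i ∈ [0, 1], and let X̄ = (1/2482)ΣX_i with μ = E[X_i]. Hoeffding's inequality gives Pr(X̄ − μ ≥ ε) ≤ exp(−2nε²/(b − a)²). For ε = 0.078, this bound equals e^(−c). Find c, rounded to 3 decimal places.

c = 2nε²/(b − a)² = 2·2482·0.078² / 1² = 30.2010.

30.201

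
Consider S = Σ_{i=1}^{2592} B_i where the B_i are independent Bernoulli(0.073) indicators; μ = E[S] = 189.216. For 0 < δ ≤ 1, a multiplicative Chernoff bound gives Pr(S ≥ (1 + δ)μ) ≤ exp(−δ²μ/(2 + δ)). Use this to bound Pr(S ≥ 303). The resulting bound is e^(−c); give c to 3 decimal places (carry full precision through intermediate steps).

Write 303 = (1 + δ)μ, so δ = 303/189.216 − 1 = 0.6013445…
Then the exponent is δ²μ/(2 + δ) = (303 − μ)² / (μ·(2 + δ)) = 26.303084.

26.303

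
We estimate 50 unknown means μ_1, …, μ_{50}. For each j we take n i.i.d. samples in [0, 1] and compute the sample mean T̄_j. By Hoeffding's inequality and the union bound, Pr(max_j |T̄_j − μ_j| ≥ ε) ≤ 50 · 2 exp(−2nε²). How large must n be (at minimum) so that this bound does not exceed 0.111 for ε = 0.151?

Need 2·50·exp(−2nε²) ≤ 0.111, i.e. exp(−2nε²) ≤ 0.111/100.
So 2nε² ≥ ln(100/0.111) = 6.803395.
Hence n ≥ 6.803395/(2·0.151²) = 149.191.
The smallest integer n is 150.

150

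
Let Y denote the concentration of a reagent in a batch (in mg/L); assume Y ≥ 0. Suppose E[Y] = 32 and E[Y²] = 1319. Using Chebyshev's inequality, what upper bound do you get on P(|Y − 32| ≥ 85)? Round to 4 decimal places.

0.0408

Var(Y) = E[Y²] − (E[Y])² = 1319 − 1024 = 295.
Chebyshev's inequality: P(|Y − μ| ≥ t) ≤ Var(Y)/t² = 295/7225 = 0.0408.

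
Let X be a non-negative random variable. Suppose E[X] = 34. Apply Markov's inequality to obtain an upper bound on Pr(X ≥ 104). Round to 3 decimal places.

Markov's inequality: for a non-negative random variable, Pr(X ≥ a) ≤ E[X]/a.
Here E[X] = 34 and a = 104, so the bound is 34/104 = 0.3269.

0.327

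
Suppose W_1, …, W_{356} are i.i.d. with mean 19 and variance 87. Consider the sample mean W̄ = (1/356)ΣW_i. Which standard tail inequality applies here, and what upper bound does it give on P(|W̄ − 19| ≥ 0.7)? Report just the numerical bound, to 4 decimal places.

With mean and variance of each term known, Chebyshev's inequality bounds the deviation of the sum (or sample mean).
Var(W̄) = Var(W_i)/n = 87/356 = 0.24438.
Chebyshev: P(|W̄ − 19| ≥ 0.7) ≤ Var(W̄)/(0.7)² = 87/(356·0.7²) = 0.4987.

0.4987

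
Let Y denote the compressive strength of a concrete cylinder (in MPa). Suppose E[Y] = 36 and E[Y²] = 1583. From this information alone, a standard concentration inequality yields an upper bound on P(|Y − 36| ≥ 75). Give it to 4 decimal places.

0.0510

The first two moments determine the variance, so Chebyshev's inequality is the sharpest standard bound available.
Var(Y) = E[Y²] − (E[Y])² = 1583 − 1296 = 287.
Chebyshev's inequality: P(|Y − μ| ≥ t) ≤ Var(Y)/t² = 287/5625 = 0.0510.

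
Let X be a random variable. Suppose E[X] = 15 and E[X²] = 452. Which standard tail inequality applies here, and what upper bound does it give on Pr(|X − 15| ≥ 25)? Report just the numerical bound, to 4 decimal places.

The first two moments determine the variance, so Chebyshev's inequality is the sharpest standard bound available.
Var(X) = E[X²] − (E[X])² = 452 − 225 = 227.
Chebyshev's inequality: Pr(|X − μ| ≥ t) ≤ Var(X)/t² = 227/625 = 0.3632.

0.3632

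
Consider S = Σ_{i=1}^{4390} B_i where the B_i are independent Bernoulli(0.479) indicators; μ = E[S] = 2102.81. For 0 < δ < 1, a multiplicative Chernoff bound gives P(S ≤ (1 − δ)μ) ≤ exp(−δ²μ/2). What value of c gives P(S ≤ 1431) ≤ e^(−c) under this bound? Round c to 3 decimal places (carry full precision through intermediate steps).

Write 1431 = (1 − δ)μ, so δ = 1 − 1431/2102.81 = 0.319482…
Then the exponent is δ²μ/2 = (μ − 1431)²/(2μ) = 107.315610.

107.316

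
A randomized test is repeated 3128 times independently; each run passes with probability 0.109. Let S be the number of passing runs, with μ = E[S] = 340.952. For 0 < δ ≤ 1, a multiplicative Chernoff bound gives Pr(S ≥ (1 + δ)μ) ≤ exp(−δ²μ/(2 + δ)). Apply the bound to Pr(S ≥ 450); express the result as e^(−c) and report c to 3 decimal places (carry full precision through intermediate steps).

15.034

Write 450 = (1 + δ)μ, so δ = 450/340.952 − 1 = 0.3198339…
Then the exponent is δ²μ/(2 + δ) = (450 − μ)² / (μ·(2 + δ)) = 15.034372.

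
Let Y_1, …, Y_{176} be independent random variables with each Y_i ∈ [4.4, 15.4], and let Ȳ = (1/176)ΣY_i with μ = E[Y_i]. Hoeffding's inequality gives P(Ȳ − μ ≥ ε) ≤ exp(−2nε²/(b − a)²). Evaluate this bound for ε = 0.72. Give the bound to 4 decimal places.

Exponent: 2nε²/(b − a)² = 2·176·0.72² / 11² = 1.50807.
Bound = exp(−1.50807) = 0.22134.

0.2213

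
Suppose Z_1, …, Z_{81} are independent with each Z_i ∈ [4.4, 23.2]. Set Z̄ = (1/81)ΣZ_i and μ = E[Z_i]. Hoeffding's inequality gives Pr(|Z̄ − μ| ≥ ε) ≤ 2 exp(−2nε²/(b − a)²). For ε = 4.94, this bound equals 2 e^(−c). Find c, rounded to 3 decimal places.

11.185

c = 2nε²/(b − a)² = 2·81·4.94² / 18.8² = 11.1854.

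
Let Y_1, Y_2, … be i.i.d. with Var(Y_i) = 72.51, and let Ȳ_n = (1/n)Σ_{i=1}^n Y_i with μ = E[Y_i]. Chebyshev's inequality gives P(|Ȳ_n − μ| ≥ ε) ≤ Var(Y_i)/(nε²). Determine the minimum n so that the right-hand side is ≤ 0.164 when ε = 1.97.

Require 72.51/(n·1.97²) ≤ 0.164, i.e. n ≥ 72.51/(0.164·1.97²) = 113.926.
The smallest integer n is 114.

114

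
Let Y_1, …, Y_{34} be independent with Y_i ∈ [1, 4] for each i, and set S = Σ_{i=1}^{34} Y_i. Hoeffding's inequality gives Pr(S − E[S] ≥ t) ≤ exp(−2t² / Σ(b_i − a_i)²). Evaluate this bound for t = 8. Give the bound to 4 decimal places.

0.6582

Σ(b_i − a_i)² = 34·(3)² = 306.
Exponent = 2·8²/306 = 0.4183.
Bound = exp(−0.4183) = 0.65816.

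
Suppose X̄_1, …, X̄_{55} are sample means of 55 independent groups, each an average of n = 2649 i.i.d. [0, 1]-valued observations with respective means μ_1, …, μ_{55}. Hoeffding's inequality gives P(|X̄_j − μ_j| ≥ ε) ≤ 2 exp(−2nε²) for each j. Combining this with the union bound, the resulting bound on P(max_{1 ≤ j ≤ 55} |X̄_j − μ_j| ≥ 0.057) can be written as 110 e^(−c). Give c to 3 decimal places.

Union bound over the 55 events: P(max_{1 ≤ j ≤ 55} |X̄_j − μ_j| ≥ 0.057) ≤ 55·2·exp(−2nε²) = 110 exp(−2·2649·0.057²).
So c = 2·2649·0.057² = 17.2132.

17.213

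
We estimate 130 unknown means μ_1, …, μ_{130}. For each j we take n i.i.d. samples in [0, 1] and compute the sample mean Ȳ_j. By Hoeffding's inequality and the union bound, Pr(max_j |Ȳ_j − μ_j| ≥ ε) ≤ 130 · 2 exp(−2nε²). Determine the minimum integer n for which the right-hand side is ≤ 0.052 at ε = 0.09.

Need 2·130·exp(−2nε²) ≤ 0.052, i.e. exp(−2nε²) ≤ 0.052/260.
So 2nε² ≥ ln(260/0.052) = 8.517193.
Hence n ≥ 8.517193/(2·0.09²) = 525.753.
The smallest integer n is 526.

526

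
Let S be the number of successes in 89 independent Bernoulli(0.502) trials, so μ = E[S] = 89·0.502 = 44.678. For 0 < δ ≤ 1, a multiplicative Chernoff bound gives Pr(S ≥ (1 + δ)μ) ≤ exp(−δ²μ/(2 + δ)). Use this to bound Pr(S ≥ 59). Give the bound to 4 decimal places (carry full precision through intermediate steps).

0.1383

Write 59 = (1 + δ)μ, so δ = 59/44.678 − 1 = 0.3205605…
Then the exponent is δ²μ/(2 + δ) = (59 − μ)² / (μ·(2 + δ)) = 1.978430.
Bound = exp(−1.978430) = 0.13829.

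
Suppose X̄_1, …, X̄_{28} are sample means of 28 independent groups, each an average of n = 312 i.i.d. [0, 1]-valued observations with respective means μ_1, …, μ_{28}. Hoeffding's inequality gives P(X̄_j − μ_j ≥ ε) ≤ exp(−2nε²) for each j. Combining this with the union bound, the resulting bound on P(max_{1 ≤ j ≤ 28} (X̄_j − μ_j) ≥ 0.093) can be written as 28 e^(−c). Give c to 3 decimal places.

Union bound over the 28 events: P(max_{1 ≤ j ≤ 28} (X̄_j − μ_j) ≥ 0.093) ≤ 28·exp(−2nε²) = 28 exp(−2·312·0.093²).
So c = 2·312·0.093² = 5.3970.

5.397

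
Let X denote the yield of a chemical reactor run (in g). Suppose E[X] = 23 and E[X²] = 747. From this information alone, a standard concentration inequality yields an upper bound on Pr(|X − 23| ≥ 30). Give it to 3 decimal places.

0.242

The first two moments determine the variance, so Chebyshev's inequality is the sharpest standard bound available.
Var(X) = E[X²] − (E[X])² = 747 − 529 = 218.
Chebyshev's inequality: Pr(|X − μ| ≥ t) ≤ Var(X)/t² = 218/900 = 0.2422.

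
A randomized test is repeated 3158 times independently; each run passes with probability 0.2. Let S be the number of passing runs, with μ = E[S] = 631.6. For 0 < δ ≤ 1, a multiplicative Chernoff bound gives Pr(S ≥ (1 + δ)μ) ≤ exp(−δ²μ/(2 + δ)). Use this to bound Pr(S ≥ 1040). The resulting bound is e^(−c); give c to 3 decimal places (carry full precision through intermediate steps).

Write 1040 = (1 + δ)μ, so δ = 1040/631.6 − 1 = 0.6466118…
Then the exponent is δ²μ/(2 + δ) = (1040 − μ)² / (μ·(2 + δ)) = 99.778990.

99.779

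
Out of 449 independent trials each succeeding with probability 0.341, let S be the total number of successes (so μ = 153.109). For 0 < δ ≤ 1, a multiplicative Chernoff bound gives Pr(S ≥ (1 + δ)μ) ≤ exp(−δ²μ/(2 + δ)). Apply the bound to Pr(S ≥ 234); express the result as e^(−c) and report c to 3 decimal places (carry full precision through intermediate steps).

Write 234 = (1 + δ)μ, so δ = 234/153.109 − 1 = 0.528323…
Then the exponent is δ²μ/(2 + δ) = (234 − μ)² / (μ·(2 + δ)) = 16.903130.

16.903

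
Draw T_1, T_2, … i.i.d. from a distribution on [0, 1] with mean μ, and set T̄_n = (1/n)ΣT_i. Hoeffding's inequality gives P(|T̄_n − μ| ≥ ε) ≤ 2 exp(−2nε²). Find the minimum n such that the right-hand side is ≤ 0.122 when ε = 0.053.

498

Require 2·exp(−2nε²) ≤ 0.122, i.e. 2nε² ≥ ln(2/0.122) = 2.796881.
So n ≥ 2.796881 / (2·0.053²) = 497.843.
The smallest integer n is 498.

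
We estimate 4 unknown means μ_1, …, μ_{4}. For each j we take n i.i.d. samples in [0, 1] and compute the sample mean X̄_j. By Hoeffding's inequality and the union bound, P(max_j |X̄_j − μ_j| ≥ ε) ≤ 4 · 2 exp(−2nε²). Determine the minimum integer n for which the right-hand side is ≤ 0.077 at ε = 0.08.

363

Need 2·4·exp(−2nε²) ≤ 0.077, i.e. exp(−2nε²) ≤ 0.077/8.
So 2nε² ≥ ln(8/0.077) = 4.643391.
Hence n ≥ 4.643391/(2·0.08²) = 362.765.
The smallest integer n is 363.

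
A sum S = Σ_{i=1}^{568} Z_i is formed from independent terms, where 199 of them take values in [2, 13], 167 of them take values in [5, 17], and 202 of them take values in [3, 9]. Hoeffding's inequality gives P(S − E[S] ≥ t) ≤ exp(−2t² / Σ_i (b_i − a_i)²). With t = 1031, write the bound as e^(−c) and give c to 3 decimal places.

Σ(b_i − a_i)² = 199·11² + 167·12² + 202·6² = 55399.
c = 2t² / 55399 = 2·1031² / 55399 = 38.3747.

38.375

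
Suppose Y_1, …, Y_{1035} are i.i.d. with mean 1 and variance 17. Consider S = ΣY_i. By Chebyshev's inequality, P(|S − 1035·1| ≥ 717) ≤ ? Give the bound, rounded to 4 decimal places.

Var(S) = n·Var(Y_i) = 1035·17 = 17595.
Chebyshev: P(|S − 1035·1| ≥ 717) ≤ Var(S)/717² = 17595/514089 = 0.0342.

0.0342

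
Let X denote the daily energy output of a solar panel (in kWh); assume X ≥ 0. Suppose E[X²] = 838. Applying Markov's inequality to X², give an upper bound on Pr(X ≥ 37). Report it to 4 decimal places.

0.6121

Since X ≥ 0, the event {X ≥ 37} is the same as {X² ≥ 1369}.
Markov's inequality applied to X² gives Pr(X² ≥ 1369) ≤ E[X²]/1369 = 838/1369 = 0.6121.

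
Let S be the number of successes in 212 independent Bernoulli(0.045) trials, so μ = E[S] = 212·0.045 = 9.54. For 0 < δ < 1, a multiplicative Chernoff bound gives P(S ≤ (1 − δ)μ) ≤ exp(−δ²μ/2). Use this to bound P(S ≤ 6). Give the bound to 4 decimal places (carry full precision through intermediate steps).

0.5185

Write 6 = (1 − δ)μ, so δ = 1 − 6/9.54 = 0.3710692…
Then the exponent is δ²μ/2 = (μ − 6)²/(2μ) = 0.656792.
Bound = exp(−0.656792) = 0.51851.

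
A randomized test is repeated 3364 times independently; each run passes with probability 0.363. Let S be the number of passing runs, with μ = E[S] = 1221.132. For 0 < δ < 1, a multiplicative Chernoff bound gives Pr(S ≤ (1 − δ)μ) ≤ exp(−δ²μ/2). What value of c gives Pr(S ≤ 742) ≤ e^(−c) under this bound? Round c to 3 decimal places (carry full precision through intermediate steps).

93.998

Write 742 = (1 − δ)μ, so δ = 1 − 742/1221.132 = 0.3923671…
Then the exponent is δ²μ/2 = (μ − 742)²/(2μ) = 93.997812.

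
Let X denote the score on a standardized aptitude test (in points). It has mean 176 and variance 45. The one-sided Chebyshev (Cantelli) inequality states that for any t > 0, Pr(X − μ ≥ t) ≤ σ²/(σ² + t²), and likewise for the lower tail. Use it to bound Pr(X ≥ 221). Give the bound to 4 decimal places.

Here σ² = 45 and t = 45, so σ² + t² = 2070.
Cantelli's bound: 45/2070 = 0.0217.

0.0217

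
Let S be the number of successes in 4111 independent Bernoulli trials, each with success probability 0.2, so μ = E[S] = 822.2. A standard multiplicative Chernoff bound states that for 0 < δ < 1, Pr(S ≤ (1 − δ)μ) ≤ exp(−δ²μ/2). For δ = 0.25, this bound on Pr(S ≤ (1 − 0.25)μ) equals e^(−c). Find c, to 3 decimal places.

25.694

c = δ²μ/2 = 0.25²·822.2/2 = 25.6938.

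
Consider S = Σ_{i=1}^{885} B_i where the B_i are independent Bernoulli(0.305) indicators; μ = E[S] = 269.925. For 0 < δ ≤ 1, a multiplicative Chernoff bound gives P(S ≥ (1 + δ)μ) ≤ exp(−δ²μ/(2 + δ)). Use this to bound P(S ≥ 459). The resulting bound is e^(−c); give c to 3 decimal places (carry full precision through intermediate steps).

49.044

Write 459 = (1 + δ)μ, so δ = 459/269.925 − 1 = 0.7004724…
Then the exponent is δ²μ/(2 + δ) = (459 − μ)² / (μ·(2 + δ)) = 49.043942.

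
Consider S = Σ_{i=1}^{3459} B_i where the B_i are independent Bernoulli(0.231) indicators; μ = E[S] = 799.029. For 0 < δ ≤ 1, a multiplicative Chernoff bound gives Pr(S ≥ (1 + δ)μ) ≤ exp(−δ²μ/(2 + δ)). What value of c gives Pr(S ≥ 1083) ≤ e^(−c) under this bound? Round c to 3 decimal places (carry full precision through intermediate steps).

Write 1083 = (1 + δ)μ, so δ = 1083/799.029 − 1 = 0.3553951…
Then the exponent is δ²μ/(2 + δ) = (1083 − μ)² / (μ·(2 + δ)) = 42.847123.

42.847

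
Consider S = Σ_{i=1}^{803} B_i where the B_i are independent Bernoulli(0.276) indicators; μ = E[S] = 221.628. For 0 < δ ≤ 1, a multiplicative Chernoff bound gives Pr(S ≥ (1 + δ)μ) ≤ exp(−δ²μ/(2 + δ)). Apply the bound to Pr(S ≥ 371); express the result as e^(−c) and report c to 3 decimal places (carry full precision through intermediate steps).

37.649

Write 371 = (1 + δ)μ, so δ = 371/221.628 − 1 = 0.6739762…
Then the exponent is δ²μ/(2 + δ) = (371 − μ)² / (μ·(2 + δ)) = 37.649241.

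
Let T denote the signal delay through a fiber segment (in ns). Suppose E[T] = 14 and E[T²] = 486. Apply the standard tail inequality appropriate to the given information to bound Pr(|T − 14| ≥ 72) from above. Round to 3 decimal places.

The first two moments determine the variance, so Chebyshev's inequality is the sharpest standard bound available.
Var(T) = E[T²] − (E[T])² = 486 − 196 = 290.
Chebyshev's inequality: Pr(|T − μ| ≥ t) ≤ Var(T)/t² = 290/5184 = 0.0559.

0.056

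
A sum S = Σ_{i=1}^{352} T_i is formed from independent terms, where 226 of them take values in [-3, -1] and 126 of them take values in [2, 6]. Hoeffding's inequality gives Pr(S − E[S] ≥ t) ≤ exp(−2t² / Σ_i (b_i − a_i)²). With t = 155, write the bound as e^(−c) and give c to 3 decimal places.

16.455

Σ(b_i − a_i)² = 226·2² + 126·4² = 2920.
c = 2t² / 2920 = 2·155² / 2920 = 16.4555.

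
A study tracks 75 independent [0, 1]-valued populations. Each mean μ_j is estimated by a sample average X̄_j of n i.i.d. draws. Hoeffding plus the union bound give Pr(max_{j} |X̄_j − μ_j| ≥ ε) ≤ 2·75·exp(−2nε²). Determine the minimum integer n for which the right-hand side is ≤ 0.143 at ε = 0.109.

293

Need 2·75·exp(−2nε²) ≤ 0.143, i.e. exp(−2nε²) ≤ 0.143/150.
So 2nε² ≥ ln(150/0.143) = 6.955546.
Hence n ≥ 6.955546/(2·0.109²) = 292.717.
The smallest integer n is 293.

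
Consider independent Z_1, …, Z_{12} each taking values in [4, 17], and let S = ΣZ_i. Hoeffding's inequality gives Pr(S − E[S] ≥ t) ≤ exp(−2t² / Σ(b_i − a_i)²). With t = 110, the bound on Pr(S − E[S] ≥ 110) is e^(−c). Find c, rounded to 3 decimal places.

Σ(b_i − a_i)² = 12·(13)² = 2028.
c = 2t²/2028 = 2·110²/2028 = 11.9329.

11.933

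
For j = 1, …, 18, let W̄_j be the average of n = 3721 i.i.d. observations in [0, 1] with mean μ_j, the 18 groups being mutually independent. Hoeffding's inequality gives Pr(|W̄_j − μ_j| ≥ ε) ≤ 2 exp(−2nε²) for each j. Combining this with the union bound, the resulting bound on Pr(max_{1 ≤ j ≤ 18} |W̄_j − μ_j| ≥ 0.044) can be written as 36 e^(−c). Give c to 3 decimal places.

14.408

Union bound over the 18 events: Pr(max_{1 ≤ j ≤ 18} |W̄_j − μ_j| ≥ 0.044) ≤ 18·2·exp(−2nε²) = 36 exp(−2·3721·0.044²).
So c = 2·3721·0.044² = 14.4077.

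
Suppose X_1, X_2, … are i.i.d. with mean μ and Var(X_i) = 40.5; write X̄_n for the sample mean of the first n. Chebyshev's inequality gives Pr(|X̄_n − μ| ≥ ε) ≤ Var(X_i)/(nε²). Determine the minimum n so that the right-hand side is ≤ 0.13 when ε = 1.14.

Require 40.5/(n·1.14²) ≤ 0.13, i.e. n ≥ 40.5/(0.13·1.14²) = 239.719.
The smallest integer n is 240.

240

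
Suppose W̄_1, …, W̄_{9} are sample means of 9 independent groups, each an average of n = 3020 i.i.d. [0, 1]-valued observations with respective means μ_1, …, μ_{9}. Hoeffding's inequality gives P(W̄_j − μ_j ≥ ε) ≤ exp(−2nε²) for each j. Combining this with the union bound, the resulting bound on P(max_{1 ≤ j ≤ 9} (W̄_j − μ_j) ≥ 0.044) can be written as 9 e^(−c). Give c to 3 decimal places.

Union bound over the 9 events: P(max_{1 ≤ j ≤ 9} (W̄_j − μ_j) ≥ 0.044) ≤ 9·exp(−2nε²) = 9 exp(−2·3020·0.044²).
So c = 2·3020·0.044² = 11.6934.

11.693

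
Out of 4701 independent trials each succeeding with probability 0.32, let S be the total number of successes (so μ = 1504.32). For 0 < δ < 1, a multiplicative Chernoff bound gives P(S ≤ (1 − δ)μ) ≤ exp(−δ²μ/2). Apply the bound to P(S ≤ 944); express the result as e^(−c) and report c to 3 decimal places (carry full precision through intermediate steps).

Write 944 = (1 − δ)μ, so δ = 1 − 944/1504.32 = 0.3724739…
Then the exponent is δ²μ/2 = (μ − 944)²/(2μ) = 104.352300.

104.352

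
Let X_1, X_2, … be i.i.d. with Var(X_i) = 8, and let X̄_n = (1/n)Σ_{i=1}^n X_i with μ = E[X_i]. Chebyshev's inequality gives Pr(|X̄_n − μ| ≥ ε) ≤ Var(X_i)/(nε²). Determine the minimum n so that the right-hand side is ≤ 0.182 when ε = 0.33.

404

Require 8/(n·0.33²) ≤ 0.182, i.e. n ≥ 8/(0.182·0.33²) = 403.637.
The smallest integer n is 404.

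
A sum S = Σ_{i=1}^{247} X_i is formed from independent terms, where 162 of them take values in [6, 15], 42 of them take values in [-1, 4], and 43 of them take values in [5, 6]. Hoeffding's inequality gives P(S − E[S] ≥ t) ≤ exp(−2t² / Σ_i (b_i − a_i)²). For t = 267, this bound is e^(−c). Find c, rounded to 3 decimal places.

Σ(b_i − a_i)² = 162·9² + 42·5² + 43·1² = 14215.
c = 2t² / 14215 = 2·267² / 14215 = 10.0301.

10.030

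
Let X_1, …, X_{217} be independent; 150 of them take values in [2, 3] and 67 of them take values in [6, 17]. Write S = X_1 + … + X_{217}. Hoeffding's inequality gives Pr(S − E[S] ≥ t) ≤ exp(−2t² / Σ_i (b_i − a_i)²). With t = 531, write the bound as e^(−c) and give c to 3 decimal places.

Σ(b_i − a_i)² = 150·1² + 67·11² = 8257.
c = 2t² / 8257 = 2·531² / 8257 = 68.2962.

68.296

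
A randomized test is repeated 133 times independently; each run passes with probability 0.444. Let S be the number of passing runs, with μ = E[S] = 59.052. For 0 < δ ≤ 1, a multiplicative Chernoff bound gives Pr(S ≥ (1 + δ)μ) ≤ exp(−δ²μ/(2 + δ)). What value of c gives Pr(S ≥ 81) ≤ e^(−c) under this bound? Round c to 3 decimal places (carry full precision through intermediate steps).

Write 81 = (1 + δ)μ, so δ = 81/59.052 − 1 = 0.3716724…
Then the exponent is δ²μ/(2 + δ) = (81 − μ)² / (μ·(2 + δ)) = 3.439542.

3.440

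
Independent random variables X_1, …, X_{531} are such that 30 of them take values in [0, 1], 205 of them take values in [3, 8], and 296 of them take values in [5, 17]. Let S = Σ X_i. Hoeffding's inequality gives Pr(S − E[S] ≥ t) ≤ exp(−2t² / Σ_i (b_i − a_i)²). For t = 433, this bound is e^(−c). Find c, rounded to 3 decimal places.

Σ(b_i − a_i)² = 30·1² + 205·5² + 296·12² = 47779.
c = 2t² / 47779 = 2·433² / 47779 = 7.8482.

7.848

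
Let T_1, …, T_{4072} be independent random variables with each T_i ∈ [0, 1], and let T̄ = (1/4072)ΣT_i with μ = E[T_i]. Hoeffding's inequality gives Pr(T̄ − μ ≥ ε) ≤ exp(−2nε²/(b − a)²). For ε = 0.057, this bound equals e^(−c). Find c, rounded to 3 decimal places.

c = 2nε²/(b − a)² = 2·4072·0.057² / 1² = 26.4599.

26.460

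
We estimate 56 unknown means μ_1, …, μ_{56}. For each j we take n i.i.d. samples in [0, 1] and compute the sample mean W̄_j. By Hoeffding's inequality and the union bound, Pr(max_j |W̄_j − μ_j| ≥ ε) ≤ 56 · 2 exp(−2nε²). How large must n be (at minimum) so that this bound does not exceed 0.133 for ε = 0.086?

456

Need 2·56·exp(−2nε²) ≤ 0.133, i.e. exp(−2nε²) ≤ 0.133/112.
So 2nε² ≥ ln(112/0.133) = 6.735905.
Hence n ≥ 6.735905/(2·0.086²) = 455.375.
The smallest integer n is 456.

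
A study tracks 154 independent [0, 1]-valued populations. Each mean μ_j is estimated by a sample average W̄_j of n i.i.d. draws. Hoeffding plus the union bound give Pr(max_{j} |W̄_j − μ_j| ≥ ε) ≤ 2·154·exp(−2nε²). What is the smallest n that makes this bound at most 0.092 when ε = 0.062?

1056

Need 2·154·exp(−2nε²) ≤ 0.092, i.e. exp(−2nε²) ≤ 0.092/308.
So 2nε² ≥ ln(308/0.092) = 8.116066.
Hence n ≥ 8.116066/(2·0.062²) = 1055.680.
The smallest integer n is 1056.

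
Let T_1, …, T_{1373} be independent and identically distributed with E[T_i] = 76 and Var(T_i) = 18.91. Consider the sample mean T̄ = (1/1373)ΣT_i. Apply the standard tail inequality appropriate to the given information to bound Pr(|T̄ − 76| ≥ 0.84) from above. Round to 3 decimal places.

With mean and variance of each term known, Chebyshev's inequality bounds the deviation of the sum (or sample mean).
Var(T̄) = Var(T_i)/n = 18.91/1373 = 0.013773.
Chebyshev: Pr(|T̄ − 76| ≥ 0.84) ≤ Var(T̄)/(0.84)² = 18.91/(1373·0.84²) = 0.0195.

0.020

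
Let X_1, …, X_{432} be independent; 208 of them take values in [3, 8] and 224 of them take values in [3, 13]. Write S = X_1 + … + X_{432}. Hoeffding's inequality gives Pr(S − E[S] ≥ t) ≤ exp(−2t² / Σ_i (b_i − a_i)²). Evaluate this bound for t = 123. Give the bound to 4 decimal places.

Σ(b_i − a_i)² = 208·5² + 224·10² = 27600.
Exponent = 2·123² / 27600 = 1.09630.
Bound = exp(−1.09630) = 0.33410.

0.3341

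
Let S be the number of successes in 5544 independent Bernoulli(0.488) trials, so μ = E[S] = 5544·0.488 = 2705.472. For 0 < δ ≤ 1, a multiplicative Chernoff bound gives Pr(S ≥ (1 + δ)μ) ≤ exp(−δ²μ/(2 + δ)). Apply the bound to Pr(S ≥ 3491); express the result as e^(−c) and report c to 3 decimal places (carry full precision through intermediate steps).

Write 3491 = (1 + δ)μ, so δ = 3491/2705.472 − 1 = 0.2903479…
Then the exponent is δ²μ/(2 + δ) = (3491 − μ)² / (μ·(2 + δ)) = 99.581542.

99.582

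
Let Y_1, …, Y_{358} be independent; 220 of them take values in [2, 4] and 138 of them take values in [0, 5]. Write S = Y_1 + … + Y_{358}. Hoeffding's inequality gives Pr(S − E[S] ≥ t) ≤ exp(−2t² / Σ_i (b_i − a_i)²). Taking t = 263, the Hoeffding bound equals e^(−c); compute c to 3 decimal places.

Σ(b_i − a_i)² = 220·2² + 138·5² = 4330.
c = 2t² / 4330 = 2·263² / 4330 = 31.9487.

31.949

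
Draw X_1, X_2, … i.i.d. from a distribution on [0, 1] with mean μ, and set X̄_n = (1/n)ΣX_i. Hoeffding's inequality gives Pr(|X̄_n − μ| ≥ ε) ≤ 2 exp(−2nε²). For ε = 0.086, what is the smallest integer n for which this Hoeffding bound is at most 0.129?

186

Require 2·exp(−2nε²) ≤ 0.129, i.e. 2nε² ≥ ln(2/0.129) = 2.741090.
So n ≥ 2.741090 / (2·0.086²) = 185.309.
The smallest integer n is 186.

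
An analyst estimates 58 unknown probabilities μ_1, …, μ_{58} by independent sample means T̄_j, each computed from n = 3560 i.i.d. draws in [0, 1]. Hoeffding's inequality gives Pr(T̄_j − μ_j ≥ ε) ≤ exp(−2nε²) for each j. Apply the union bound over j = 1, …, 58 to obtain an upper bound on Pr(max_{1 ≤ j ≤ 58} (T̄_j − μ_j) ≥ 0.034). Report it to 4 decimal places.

0.0154

Per-experiment Hoeffding bound: exp(−2·3560·0.034²) = exp(−8.23072) = 0.00026634.
Union bound over 58 events: 58·0.00026634 = 0.01545.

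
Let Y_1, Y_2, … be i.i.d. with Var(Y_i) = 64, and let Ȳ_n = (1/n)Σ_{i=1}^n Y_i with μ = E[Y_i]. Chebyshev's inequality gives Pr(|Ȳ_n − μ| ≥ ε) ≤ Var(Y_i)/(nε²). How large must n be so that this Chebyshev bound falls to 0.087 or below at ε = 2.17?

Require 64/(n·2.17²) ≤ 0.087, i.e. n ≥ 64/(0.087·2.17²) = 156.222.
The smallest integer n is 157.

157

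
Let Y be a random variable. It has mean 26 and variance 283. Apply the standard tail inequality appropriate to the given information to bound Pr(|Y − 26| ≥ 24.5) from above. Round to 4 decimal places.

Mean and variance are known, so Chebyshev's inequality applies.
Chebyshev: Pr(|Y − μ| ≥ t) ≤ Var(Y)/t².
Bound = 283 / 600.25 = 0.4715.

0.4715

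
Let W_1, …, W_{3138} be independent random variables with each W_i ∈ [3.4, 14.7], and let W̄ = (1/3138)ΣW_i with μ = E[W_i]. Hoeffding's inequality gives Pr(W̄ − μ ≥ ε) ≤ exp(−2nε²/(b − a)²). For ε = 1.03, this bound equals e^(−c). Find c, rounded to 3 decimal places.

52.144

c = 2nε²/(b − a)² = 2·3138·1.03² / 11.3² = 52.1435.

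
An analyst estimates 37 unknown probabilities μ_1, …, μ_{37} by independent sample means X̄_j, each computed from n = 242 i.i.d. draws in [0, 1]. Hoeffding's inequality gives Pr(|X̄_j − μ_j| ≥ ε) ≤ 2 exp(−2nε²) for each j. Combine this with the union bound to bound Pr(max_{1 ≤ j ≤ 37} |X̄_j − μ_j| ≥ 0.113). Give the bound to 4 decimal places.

0.1532

Per-experiment Hoeffding bound: 2·exp(−2·242·0.113²) = 2·exp(−6.18020) = 0.00414.
Union bound over 37 events: 37·0.00414 = 0.15318.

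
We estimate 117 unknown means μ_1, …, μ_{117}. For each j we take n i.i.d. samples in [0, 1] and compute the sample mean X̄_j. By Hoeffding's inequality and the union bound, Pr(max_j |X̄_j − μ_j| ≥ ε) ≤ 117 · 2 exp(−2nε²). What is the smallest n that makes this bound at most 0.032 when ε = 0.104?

412

Need 2·117·exp(−2nε²) ≤ 0.032, i.e. exp(−2nε²) ≤ 0.032/234.
So 2nε² ≥ ln(234/0.032) = 8.897340.
Hence n ≥ 8.897340/(2·0.104²) = 411.305.
The smallest integer n is 412.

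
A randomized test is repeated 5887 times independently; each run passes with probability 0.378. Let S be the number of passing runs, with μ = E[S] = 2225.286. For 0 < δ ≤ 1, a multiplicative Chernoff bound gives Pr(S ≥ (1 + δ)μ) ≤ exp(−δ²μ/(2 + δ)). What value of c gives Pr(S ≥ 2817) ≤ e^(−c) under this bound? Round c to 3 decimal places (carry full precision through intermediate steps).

69.438

Write 2817 = (1 + δ)μ, so δ = 2817/2225.286 − 1 = 0.2659047…
Then the exponent is δ²μ/(2 + δ) = (2817 − μ)² / (μ·(2 + δ)) = 69.437842.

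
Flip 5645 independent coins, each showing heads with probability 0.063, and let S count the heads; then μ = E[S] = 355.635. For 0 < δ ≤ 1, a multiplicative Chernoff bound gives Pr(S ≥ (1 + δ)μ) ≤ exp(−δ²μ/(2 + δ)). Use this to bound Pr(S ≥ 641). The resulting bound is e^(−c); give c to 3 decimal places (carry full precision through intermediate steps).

81.708

Write 641 = (1 + δ)μ, so δ = 641/355.635 − 1 = 0.8024098…
Then the exponent is δ²μ/(2 + δ) = (641 − μ)² / (μ·(2 + δ)) = 81.708131.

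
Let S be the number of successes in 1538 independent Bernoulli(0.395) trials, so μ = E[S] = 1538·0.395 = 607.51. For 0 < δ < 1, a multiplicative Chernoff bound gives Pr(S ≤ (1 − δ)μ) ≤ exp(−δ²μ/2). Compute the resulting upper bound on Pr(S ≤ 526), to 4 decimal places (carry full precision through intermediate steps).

0.0042

Write 526 = (1 − δ)μ, so δ = 1 − 526/607.51 = 0.1341706…
Then the exponent is δ²μ/2 = (μ − 526)²/(2μ) = 5.468124.
Bound = exp(−5.468124) = 0.00422.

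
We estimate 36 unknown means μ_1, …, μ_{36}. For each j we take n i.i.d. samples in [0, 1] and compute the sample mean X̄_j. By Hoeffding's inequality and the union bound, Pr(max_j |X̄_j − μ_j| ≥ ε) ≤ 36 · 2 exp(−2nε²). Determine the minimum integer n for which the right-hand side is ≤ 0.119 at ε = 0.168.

114

Need 2·36·exp(−2nε²) ≤ 0.119, i.e. exp(−2nε²) ≤ 0.119/72.
So 2nε² ≥ ln(72/0.119) = 6.405298.
Hence n ≥ 6.405298/(2·0.168²) = 113.473.
The smallest integer n is 114.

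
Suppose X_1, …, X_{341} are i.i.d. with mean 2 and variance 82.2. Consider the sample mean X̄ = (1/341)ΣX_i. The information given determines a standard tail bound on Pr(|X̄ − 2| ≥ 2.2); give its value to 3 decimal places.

With mean and variance of each term known, Chebyshev's inequality bounds the deviation of the sum (or sample mean).
Var(X̄) = Var(X_i)/n = 82.2/341 = 0.24106.
Chebyshev: Pr(|X̄ − 2| ≥ 2.2) ≤ Var(X̄)/(2.2)² = 82.2/(341·2.2²) = 0.0498.

0.050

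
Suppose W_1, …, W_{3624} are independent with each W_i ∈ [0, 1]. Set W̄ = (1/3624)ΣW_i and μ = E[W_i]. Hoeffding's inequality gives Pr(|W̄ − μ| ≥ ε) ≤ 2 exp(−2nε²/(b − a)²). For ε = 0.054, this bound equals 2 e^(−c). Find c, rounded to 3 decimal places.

21.135

c = 2nε²/(b − a)² = 2·3624·0.054² / 1² = 21.1352.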